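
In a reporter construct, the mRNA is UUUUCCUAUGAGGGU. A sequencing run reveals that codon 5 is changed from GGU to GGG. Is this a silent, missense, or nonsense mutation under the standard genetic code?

Position 15 falls in codon 5: GGU → Gly.
After the substitution the codon is GGG → Gly.
Both encode Gly, so the change is synonymous.

silent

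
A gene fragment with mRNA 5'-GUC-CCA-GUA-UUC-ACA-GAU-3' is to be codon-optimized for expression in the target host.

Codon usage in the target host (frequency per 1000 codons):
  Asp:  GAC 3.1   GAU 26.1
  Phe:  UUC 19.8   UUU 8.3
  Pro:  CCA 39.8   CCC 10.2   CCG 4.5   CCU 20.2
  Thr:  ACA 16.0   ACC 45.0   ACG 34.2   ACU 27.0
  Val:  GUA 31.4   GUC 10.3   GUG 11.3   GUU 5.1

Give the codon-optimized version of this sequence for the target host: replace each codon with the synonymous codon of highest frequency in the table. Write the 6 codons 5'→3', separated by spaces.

Codon 1 (Val): best is GUA at 31.4.
Codon 2 (Pro): best is CCA at 39.8.
Codon 3 (Val): best is GUA at 31.4.
Codon 4 (Phe): best is UUC at 19.8.
Codon 5 (Thr): best is ACC at 45.0.
Codon 6 (Asp): best is GAU at 26.1.

GUA CCA GUA UUC ACC GAU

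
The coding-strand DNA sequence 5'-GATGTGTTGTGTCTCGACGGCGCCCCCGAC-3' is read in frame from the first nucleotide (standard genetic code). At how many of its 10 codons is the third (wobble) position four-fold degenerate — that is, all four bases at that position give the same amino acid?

Codon 1 GAT (Asp): third position 2-fold.
Codon 2 GTG (Val): third position 4-fold.
Codon 3 TTG (Leu): third position 2-fold.
Codon 4 TGT (Cys): third position 2-fold.
Codon 5 CTC (Leu): third position 4-fold.
Codon 6 GAC (Asp): third position 2-fold.
Codon 7 GGC (Gly): third position 4-fold.
Codon 8 GCC (Ala): third position 4-fold.
Codon 9 CCC (Pro): third position 4-fold.
Codon 10 GAC (Asp): third position 2-fold.
Four-fold degenerate third positions: 5.

5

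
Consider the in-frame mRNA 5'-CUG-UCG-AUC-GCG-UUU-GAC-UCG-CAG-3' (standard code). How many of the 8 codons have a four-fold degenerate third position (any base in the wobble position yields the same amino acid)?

Codon 1 CUG (Leu): third position 4-fold.
Codon 2 UCG (Ser): third position 4-fold.
Codon 3 AUC (Ile): third position 3-fold.
Codon 4 GCG (Ala): third position 4-fold.
Codon 5 UUU (Phe): third position 2-fold.
Codon 6 GAC (Asp): third position 2-fold.
Codon 7 UCG (Ser): third position 4-fold.
Codon 8 CAG (Gln): third position 2-fold.
Four-fold degenerate third positions: 4.

4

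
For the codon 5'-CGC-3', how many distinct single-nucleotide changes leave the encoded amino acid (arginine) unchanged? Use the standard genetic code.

3

Position 1: none → 0 synonymous.
Position 2: none → 0 synonymous.
Position 3: CGU, CGA, CGG → 3 synonymous.
Total: 0 + 0 + 3 = 3.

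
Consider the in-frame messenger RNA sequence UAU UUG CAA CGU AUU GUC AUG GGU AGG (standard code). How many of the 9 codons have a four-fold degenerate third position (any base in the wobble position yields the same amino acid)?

3

Codon 1 UAU (Tyr): third position 2-fold.
Codon 2 UUG (Leu): third position 2-fold.
Codon 3 CAA (Gln): third position 2-fold.
Codon 4 CGU (Arg): third position 4-fold.
Codon 5 AUU (Ile): third position 3-fold.
Codon 6 GUC (Val): third position 4-fold.
Codon 7 AUG (Met): third position 1-fold.
Codon 8 GGU (Gly): third position 4-fold.
Codon 9 AGG (Arg): third position 2-fold.
Four-fold degenerate third positions: 3.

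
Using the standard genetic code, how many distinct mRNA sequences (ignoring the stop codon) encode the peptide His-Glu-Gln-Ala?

32

His: 2 codons.
Glu: 2 codons.
Gln: 2 codons.
Ala: 4 codons.
2 × 2 × 2 × 4 = 32.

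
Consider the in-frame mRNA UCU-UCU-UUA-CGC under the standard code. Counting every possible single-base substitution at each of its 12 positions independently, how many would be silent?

Codon 1 (UCU, Ser): 3 synonymous substitutions.
Codon 2 (UCU, Ser): 3 synonymous substitutions.
Codon 3 (UUA, Leu): 2 synonymous substitutions.
Codon 4 (CGC, Arg): 3 synonymous substitutions.
Total: 3 + 3 + 2 + 3 = 11.

11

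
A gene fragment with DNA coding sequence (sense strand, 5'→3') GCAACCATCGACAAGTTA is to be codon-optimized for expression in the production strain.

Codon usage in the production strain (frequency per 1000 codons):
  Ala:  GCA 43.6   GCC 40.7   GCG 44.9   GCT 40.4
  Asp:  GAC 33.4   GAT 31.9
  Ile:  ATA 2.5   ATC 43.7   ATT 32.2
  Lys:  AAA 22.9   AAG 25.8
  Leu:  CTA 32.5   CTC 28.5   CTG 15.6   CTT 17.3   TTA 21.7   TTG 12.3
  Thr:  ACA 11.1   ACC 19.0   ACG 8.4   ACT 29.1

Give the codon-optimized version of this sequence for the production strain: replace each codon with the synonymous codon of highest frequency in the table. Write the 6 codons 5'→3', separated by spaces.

Codon 1 (Ala): best is GCG at 44.9.
Codon 2 (Thr): best is ACT at 29.1.
Codon 3 (Ile): best is ATC at 43.7.
Codon 4 (Asp): best is GAC at 33.4.
Codon 5 (Lys): best is AAG at 25.8.
Codon 6 (Leu): best is CTA at 32.5.

GCG ACT ATC GAC AAG CTA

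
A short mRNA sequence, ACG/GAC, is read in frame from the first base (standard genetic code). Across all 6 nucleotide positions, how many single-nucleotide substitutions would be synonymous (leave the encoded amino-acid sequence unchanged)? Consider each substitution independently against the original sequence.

Codon 1 (ACG, Thr): 3 synonymous substitutions.
Codon 2 (GAC, Asp): 1 synonymous substitution.
Total: 3 + 1 = 4.

4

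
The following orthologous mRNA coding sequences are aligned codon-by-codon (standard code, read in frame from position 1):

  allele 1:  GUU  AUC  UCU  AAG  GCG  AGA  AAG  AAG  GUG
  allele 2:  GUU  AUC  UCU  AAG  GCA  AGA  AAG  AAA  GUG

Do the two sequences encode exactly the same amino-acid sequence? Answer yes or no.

yes

Codon 1: GUU Val / GUU Val — identical.
Codon 2: AUC Ile / AUC Ile — identical.
Codon 3: UCU Ser / UCU Ser — identical.
Codon 4: AAG Lys / AAG Lys — identical.
Codon 5: GCG Ala / GCA Ala — synonymous.
Codon 6: AGA Arg / AGA Arg — identical.
Codon 7: AAG Lys / AAG Lys — identical.
Codon 8: AAG Lys / AAA Lys — synonymous.
Codon 9: GUG Val / GUG Val — identical.
Nonsynonymous differences: 0 → same protein.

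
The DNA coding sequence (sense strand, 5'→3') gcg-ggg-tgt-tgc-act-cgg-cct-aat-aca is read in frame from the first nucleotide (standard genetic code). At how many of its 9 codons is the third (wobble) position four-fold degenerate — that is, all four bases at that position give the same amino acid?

6

Codon 1 GCG (Ala): third position 4-fold.
Codon 2 GGG (Gly): third position 4-fold.
Codon 3 TGT (Cys): third position 2-fold.
Codon 4 TGC (Cys): third position 2-fold.
Codon 5 ACT (Thr): third position 4-fold.
Codon 6 CGG (Arg): third position 4-fold.
Codon 7 CCT (Pro): third position 4-fold.
Codon 8 AAT (Asn): third position 2-fold.
Codon 9 ACA (Thr): third position 4-fold.
Four-fold degenerate third positions: 6.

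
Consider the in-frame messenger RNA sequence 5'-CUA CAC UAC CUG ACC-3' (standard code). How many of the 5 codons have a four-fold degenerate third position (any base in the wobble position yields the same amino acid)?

Codon 1 CUA (Leu): third position 4-fold.
Codon 2 CAC (His): third position 2-fold.
Codon 3 UAC (Tyr): third position 2-fold.
Codon 4 CUG (Leu): third position 4-fold.
Codon 5 ACC (Thr): third position 4-fold.
Four-fold degenerate third positions: 3.

3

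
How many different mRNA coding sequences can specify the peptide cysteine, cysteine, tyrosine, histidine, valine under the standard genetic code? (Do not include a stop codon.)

64

Cys: 2 codons.
Cys: 2 codons.
Tyr: 2 codons.
His: 2 codons.
Val: 4 codons.
2 × 2 × 2 × 2 × 4 = 64.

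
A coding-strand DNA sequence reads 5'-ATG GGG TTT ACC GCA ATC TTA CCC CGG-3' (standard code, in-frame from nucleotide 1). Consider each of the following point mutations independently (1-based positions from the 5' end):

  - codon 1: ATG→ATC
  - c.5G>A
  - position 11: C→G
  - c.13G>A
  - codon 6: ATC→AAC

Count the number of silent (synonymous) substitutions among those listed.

0

Codon 1: ATG (Met) → ATC (Ile) — missense.
Codon 2: GGG (Gly) → GAG (Glu) — missense.
Codon 4: ACC (Thr) → AGC (Ser) — missense.
Codon 5: GCA (Ala) → ACA (Thr) — missense.
Codon 6: ATC (Ile) → AAC (Asn) — missense.
Synonymous: 0 of 5.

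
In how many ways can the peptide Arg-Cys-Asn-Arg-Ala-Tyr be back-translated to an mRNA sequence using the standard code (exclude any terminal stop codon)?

Arg: 6 codons.
Cys: 2 codons.
Asn: 2 codons.
Arg: 6 codons.
Ala: 4 codons.
Tyr: 2 codons.
6 × 2 × 2 × 6 × 4 × 2 = 1152.

1152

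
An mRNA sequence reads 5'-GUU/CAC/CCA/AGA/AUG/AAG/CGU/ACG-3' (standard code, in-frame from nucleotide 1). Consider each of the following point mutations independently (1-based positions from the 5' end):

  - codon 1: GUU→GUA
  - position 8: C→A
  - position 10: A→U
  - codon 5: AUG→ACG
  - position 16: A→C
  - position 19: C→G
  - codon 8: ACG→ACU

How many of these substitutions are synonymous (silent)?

Codon 1: GUU (Val) → GUA (Val) — synonymous.
Codon 3: CCA (Pro) → CAA (Gln) — missense.
Codon 4: AGA (Arg) → UGA (Stop) — nonsense.
Codon 5: AUG (Met) → ACG (Thr) — missense.
Codon 6: AAG (Lys) → CAG (Gln) — missense.
Codon 7: CGU (Arg) → GGU (Gly) — missense.
Codon 8: ACG (Thr) → ACU (Thr) — synonymous.
Synonymous: 2 of 7.

2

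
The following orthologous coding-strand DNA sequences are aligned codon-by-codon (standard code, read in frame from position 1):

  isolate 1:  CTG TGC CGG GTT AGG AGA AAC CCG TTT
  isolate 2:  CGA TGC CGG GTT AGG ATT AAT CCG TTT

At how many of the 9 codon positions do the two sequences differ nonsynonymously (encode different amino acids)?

2

Codon 1: CTG Leu / CGA Arg — nonsynonymous.
Codon 2: TGC Cys / TGC Cys — identical.
Codon 3: CGG Arg / CGG Arg — identical.
Codon 4: GTT Val / GTT Val — identical.
Codon 5: AGG Arg / AGG Arg — identical.
Codon 6: AGA Arg / ATT Ile — nonsynonymous.
Codon 7: AAC Asn / AAT Asn — synonymous.
Codon 8: CCG Pro / CCG Pro — identical.
Codon 9: TTT Phe / TTT Phe — identical.
Nonsynonymous differences: 2.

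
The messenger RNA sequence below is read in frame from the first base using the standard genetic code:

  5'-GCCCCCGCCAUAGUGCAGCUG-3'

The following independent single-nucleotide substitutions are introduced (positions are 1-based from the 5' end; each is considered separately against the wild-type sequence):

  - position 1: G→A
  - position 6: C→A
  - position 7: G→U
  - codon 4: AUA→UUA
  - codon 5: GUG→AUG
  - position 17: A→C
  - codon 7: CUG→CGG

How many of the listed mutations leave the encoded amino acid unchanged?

1

Codon 1: GCC (Ala) → ACC (Thr) — missense.
Codon 2: CCC (Pro) → CCA (Pro) — synonymous.
Codon 3: GCC (Ala) → UCC (Ser) — missense.
Codon 4: AUA (Ile) → UUA (Leu) — missense.
Codon 5: GUG (Val) → AUG (Met) — missense.
Codon 6: CAG (Gln) → CCG (Pro) — missense.
Codon 7: CUG (Leu) → CGG (Arg) — missense.
Synonymous: 1 of 7.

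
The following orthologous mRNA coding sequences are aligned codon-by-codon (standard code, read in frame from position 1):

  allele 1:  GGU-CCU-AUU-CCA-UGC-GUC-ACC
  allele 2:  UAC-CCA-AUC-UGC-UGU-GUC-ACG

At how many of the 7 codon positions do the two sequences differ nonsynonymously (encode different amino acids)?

2

Codon 1: GGU Gly / UAC Tyr — nonsynonymous.
Codon 2: CCU Pro / CCA Pro — synonymous.
Codon 3: AUU Ile / AUC Ile — synonymous.
Codon 4: CCA Pro / UGC Cys — nonsynonymous.
Codon 5: UGC Cys / UGU Cys — synonymous.
Codon 6: GUC Val / GUC Val — identical.
Codon 7: ACC Thr / ACG Thr — synonymous.
Nonsynonymous differences: 2.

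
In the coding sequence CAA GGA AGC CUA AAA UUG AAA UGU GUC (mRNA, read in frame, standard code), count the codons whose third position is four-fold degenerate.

3

Codon 1 CAA (Gln): third position 2-fold.
Codon 2 GGA (Gly): third position 4-fold.
Codon 3 AGC (Ser): third position 2-fold.
Codon 4 CUA (Leu): third position 4-fold.
Codon 5 AAA (Lys): third position 2-fold.
Codon 6 UUG (Leu): third position 2-fold.
Codon 7 AAA (Lys): third position 2-fold.
Codon 8 UGU (Cys): third position 2-fold.
Codon 9 GUC (Val): third position 4-fold.
Four-fold degenerate third positions: 3.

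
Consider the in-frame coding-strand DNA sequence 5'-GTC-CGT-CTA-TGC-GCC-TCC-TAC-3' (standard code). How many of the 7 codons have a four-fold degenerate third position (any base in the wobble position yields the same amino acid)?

Codon 1 GTC (Val): third position 4-fold.
Codon 2 CGT (Arg): third position 4-fold.
Codon 3 CTA (Leu): third position 4-fold.
Codon 4 TGC (Cys): third position 2-fold.
Codon 5 GCC (Ala): third position 4-fold.
Codon 6 TCC (Ser): third position 4-fold.
Codon 7 TAC (Tyr): third position 2-fold.
Four-fold degenerate third positions: 5.

5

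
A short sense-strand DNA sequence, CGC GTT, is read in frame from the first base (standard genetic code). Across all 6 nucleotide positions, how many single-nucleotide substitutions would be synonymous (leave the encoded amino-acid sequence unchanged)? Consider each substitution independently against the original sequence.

6

Codon 1 (CGC, Arg): 3 synonymous substitutions.
Codon 2 (GTT, Val): 3 synonymous substitutions.
Total: 3 + 3 = 6.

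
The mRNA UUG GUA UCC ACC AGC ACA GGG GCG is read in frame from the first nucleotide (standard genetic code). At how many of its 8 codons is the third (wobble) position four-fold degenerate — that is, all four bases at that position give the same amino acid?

Codon 1 UUG (Leu): third position 2-fold.
Codon 2 GUA (Val): third position 4-fold.
Codon 3 UCC (Ser): third position 4-fold.
Codon 4 ACC (Thr): third position 4-fold.
Codon 5 AGC (Ser): third position 2-fold.
Codon 6 ACA (Thr): third position 4-fold.
Codon 7 GGG (Gly): third position 4-fold.
Codon 8 GCG (Ala): third position 4-fold.
Four-fold degenerate third positions: 6.

6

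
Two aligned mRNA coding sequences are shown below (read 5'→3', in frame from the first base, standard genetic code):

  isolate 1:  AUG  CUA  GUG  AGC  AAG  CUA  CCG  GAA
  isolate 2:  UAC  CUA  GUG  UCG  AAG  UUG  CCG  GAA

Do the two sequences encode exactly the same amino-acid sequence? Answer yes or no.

Codon 1: AUG Met / UAC Tyr — nonsynonymous.
Codon 2: CUA Leu / CUA Leu — identical.
Codon 3: GUG Val / GUG Val — identical.
Codon 4: AGC Ser / UCG Ser — synonymous.
Codon 5: AAG Lys / AAG Lys — identical.
Codon 6: CUA Leu / UUG Leu — synonymous.
Codon 7: CCG Pro / CCG Pro — identical.
Codon 8: GAA Glu / GAA Glu — identical.
Nonsynonymous differences: 1 → different protein.

no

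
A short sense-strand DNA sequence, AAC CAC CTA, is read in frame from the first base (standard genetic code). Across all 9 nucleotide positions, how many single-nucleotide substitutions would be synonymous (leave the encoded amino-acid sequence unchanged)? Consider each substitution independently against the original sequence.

6

Codon 1 (AAC, Asn): 1 synonymous substitution.
Codon 2 (CAC, His): 1 synonymous substitution.
Codon 3 (CTA, Leu): 4 synonymous substitutions.
Total: 1 + 1 + 4 = 6.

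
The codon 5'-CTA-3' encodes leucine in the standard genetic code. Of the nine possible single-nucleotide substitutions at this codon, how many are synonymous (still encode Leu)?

4

Position 1: TTA → 1 synonymous.
Position 2: none → 0 synonymous.
Position 3: CTT, CTC, CTG → 3 synonymous.
Total: 1 + 0 + 3 = 4.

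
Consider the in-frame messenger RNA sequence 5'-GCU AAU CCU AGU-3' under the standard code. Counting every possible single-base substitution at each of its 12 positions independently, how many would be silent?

8

Codon 1 (GCU, Ala): 3 synonymous substitutions.
Codon 2 (AAU, Asn): 1 synonymous substitution.
Codon 3 (CCU, Pro): 3 synonymous substitutions.
Codon 4 (AGU, Ser): 1 synonymous substitution.
Total: 3 + 1 + 3 + 1 = 8.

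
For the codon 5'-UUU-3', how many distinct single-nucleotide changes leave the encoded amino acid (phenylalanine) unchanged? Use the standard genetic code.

1

Position 1: none → 0 synonymous.
Position 2: none → 0 synonymous.
Position 3: UUC → 1 synonymous.
Total: 0 + 0 + 1 = 1.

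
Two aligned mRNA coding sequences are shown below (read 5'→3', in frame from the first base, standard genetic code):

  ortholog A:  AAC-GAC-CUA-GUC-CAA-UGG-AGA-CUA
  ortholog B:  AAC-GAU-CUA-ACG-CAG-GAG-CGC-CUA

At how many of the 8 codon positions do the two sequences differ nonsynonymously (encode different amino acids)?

Codon 1: AAC Asn / AAC Asn — identical.
Codon 2: GAC Asp / GAU Asp — synonymous.
Codon 3: CUA Leu / CUA Leu — identical.
Codon 4: GUC Val / ACG Thr — nonsynonymous.
Codon 5: CAA Gln / CAG Gln — synonymous.
Codon 6: UGG Trp / GAG Glu — nonsynonymous.
Codon 7: AGA Arg / CGC Arg — synonymous.
Codon 8: CUA Leu / CUA Leu — identical.
Nonsynonymous differences: 2.

2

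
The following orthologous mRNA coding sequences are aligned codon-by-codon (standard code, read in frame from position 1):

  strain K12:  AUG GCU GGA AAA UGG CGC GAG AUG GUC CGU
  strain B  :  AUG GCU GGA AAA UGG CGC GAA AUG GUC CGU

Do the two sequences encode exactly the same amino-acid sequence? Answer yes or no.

yes

Codon 1: AUG Met / AUG Met — identical.
Codon 2: GCU Ala / GCU Ala — identical.
Codon 3: GGA Gly / GGA Gly — identical.
Codon 4: AAA Lys / AAA Lys — identical.
Codon 5: UGG Trp / UGG Trp — identical.
Codon 6: CGC Arg / CGC Arg — identical.
Codon 7: GAG Glu / GAA Glu — synonymous.
Codon 8: AUG Met / AUG Met — identical.
Codon 9: GUC Val / GUC Val — identical.
Codon 10: CGU Arg / CGU Arg — identical.
Nonsynonymous differences: 0 → same protein.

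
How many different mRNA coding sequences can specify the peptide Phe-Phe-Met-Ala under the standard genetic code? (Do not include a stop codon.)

Phe: 2 codons.
Phe: 2 codons.
Met: 1 codon.
Ala: 4 codons.
2 × 2 × 1 × 4 = 16.

16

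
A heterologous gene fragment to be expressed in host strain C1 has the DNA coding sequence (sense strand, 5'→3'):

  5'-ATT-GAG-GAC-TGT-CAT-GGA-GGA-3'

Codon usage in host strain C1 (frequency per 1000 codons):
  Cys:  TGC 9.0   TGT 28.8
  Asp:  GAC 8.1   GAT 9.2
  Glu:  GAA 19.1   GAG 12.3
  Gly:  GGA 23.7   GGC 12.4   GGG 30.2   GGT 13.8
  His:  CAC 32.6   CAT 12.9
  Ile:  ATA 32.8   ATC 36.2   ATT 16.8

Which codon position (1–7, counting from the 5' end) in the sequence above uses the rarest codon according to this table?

3

Codon 1 ATT (Ile): 16.8 per 1000.
Codon 2 GAG (Glu): 12.3 per 1000.
Codon 3 GAC (Asp): 8.1 per 1000.
Codon 4 TGT (Cys): 28.8 per 1000.
Codon 5 CAT (His): 12.9 per 1000.
Codon 6 GGA (Gly): 23.7 per 1000.
Codon 7 GGA (Gly): 23.7 per 1000.
Lowest frequency is 8.1 at codon 3.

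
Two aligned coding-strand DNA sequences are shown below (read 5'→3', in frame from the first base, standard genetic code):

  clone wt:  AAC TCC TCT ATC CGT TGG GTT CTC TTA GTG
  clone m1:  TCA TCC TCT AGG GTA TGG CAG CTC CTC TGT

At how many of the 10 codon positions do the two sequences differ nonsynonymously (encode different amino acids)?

5

Codon 1: AAC Asn / TCA Ser — nonsynonymous.
Codon 2: TCC Ser / TCC Ser — identical.
Codon 3: TCT Ser / TCT Ser — identical.
Codon 4: ATC Ile / AGG Arg — nonsynonymous.
Codon 5: CGT Arg / GTA Val — nonsynonymous.
Codon 6: TGG Trp / TGG Trp — identical.
Codon 7: GTT Val / CAG Gln — nonsynonymous.
Codon 8: CTC Leu / CTC Leu — identical.
Codon 9: TTA Leu / CTC Leu — synonymous.
Codon 10: GTG Val / TGT Cys — nonsynonymous.
Nonsynonymous differences: 5.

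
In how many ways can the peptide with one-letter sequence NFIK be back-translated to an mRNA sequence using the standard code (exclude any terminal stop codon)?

Asn: 2 codons.
Phe: 2 codons.
Ile: 3 codons.
Lys: 2 codons.
2 × 2 × 3 × 2 = 24.

24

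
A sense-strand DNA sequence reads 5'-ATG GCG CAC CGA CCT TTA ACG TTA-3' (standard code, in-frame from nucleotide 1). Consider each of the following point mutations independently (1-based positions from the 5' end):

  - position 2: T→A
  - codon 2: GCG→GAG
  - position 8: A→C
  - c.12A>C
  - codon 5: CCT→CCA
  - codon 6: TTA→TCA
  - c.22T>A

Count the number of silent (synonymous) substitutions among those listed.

Codon 1: ATG (Met) → AAG (Lys) — missense.
Codon 2: GCG (Ala) → GAG (Glu) — missense.
Codon 3: CAC (His) → CCC (Pro) — missense.
Codon 4: CGA (Arg) → CGC (Arg) — synonymous.
Codon 5: CCT (Pro) → CCA (Pro) — synonymous.
Codon 6: TTA (Leu) → TCA (Ser) — missense.
Codon 8: TTA (Leu) → ATA (Ile) — missense.
Synonymous: 2 of 7.

2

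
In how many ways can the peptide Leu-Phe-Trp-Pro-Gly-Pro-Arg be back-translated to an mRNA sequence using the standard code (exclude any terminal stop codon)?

Leu: 6 codons.
Phe: 2 codons.
Trp: 1 codon.
Pro: 4 codons.
Gly: 4 codons.
Pro: 4 codons.
Arg: 6 codons.
6 × 2 × 1 × 4 × 4 × 4 × 6 = 4608.

4608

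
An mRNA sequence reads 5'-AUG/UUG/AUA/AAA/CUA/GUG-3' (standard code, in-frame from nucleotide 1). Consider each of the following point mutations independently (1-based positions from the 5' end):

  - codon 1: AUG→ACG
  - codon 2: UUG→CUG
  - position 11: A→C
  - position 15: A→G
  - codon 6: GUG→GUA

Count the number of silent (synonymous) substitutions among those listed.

Codon 1: AUG (Met) → ACG (Thr) — missense.
Codon 2: UUG (Leu) → CUG (Leu) — synonymous.
Codon 4: AAA (Lys) → ACA (Thr) — missense.
Codon 5: CUA (Leu) → CUG (Leu) — synonymous.
Codon 6: GUG (Val) → GUA (Val) — synonymous.
Synonymous: 3 of 5.

3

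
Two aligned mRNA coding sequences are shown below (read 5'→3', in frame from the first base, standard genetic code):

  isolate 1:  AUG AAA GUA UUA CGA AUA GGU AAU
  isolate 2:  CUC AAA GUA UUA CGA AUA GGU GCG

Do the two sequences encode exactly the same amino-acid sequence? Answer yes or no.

no

Codon 1: AUG Met / CUC Leu — nonsynonymous.
Codon 2: AAA Lys / AAA Lys — identical.
Codon 3: GUA Val / GUA Val — identical.
Codon 4: UUA Leu / UUA Leu — identical.
Codon 5: CGA Arg / CGA Arg — identical.
Codon 6: AUA Ile / AUA Ile — identical.
Codon 7: GGU Gly / GGU Gly — identical.
Codon 8: AAU Asn / GCG Ala — nonsynonymous.
Nonsynonymous differences: 2 → different protein.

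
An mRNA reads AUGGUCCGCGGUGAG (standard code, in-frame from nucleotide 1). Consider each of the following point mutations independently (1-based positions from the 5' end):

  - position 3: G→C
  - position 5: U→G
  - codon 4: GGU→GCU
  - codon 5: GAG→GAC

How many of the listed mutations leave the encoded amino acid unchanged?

0

Codon 1: AUG (Met) → AUC (Ile) — missense.
Codon 2: GUC (Val) → GGC (Gly) — missense.
Codon 4: GGU (Gly) → GCU (Ala) — missense.
Codon 5: GAG (Glu) → GAC (Asp) — missense.
Synonymous: 0 of 4.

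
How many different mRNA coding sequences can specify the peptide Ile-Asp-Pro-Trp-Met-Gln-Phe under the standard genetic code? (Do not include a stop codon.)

Ile: 3 codons.
Asp: 2 codons.
Pro: 4 codons.
Trp: 1 codon.
Met: 1 codon.
Gln: 2 codons.
Phe: 2 codons.
3 × 2 × 4 × 1 × 1 × 2 × 2 = 96.

96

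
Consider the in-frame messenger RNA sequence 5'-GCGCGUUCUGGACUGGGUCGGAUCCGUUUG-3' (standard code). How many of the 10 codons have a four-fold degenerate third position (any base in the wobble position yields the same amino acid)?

Codon 1 GCG (Ala): third position 4-fold.
Codon 2 CGU (Arg): third position 4-fold.
Codon 3 UCU (Ser): third position 4-fold.
Codon 4 GGA (Gly): third position 4-fold.
Codon 5 CUG (Leu): third position 4-fold.
Codon 6 GGU (Gly): third position 4-fold.
Codon 7 CGG (Arg): third position 4-fold.
Codon 8 AUC (Ile): third position 3-fold.
Codon 9 CGU (Arg): third position 4-fold.
Codon 10 UUG (Leu): third position 2-fold.
Four-fold degenerate third positions: 8.

8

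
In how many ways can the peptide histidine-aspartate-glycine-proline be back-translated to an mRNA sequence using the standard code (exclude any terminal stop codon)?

His: 2 codons.
Asp: 2 codons.
Gly: 4 codons.
Pro: 4 codons.
2 × 2 × 4 × 4 = 64.

64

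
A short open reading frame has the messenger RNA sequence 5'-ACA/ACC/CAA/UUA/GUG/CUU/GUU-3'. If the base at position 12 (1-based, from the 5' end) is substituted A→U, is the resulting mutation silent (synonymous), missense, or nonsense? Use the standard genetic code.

missense

Position 12 falls in codon 4: UUA → Leu.
After the substitution the codon is UUU → Phe.
Leu ≠ Phe, so this is a missense mutation.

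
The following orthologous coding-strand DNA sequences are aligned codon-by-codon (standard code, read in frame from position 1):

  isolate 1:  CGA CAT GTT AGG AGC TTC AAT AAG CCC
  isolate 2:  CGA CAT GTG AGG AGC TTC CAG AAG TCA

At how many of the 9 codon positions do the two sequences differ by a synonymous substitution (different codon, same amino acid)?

1

Codon 1: CGA Arg / CGA Arg — identical.
Codon 2: CAT His / CAT His — identical.
Codon 3: GTT Val / GTG Val — synonymous.
Codon 4: AGG Arg / AGG Arg — identical.
Codon 5: AGC Ser / AGC Ser — identical.
Codon 6: TTC Phe / TTC Phe — identical.
Codon 7: AAT Asn / CAG Gln — nonsynonymous.
Codon 8: AAG Lys / AAG Lys — identical.
Codon 9: CCC Pro / TCA Ser — nonsynonymous.
Synonymous differences: 1.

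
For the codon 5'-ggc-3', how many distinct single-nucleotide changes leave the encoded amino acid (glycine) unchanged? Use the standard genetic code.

Position 1: none → 0 synonymous.
Position 2: none → 0 synonymous.
Position 3: GGT, GGA, GGG → 3 synonymous.
Total: 0 + 0 + 3 = 3.

3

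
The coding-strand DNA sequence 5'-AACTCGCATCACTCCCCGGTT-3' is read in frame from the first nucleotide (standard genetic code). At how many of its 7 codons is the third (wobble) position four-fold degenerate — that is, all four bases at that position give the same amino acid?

Codon 1 AAC (Asn): third position 2-fold.
Codon 2 TCG (Ser): third position 4-fold.
Codon 3 CAT (His): third position 2-fold.
Codon 4 CAC (His): third position 2-fold.
Codon 5 TCC (Ser): third position 4-fold.
Codon 6 CCG (Pro): third position 4-fold.
Codon 7 GTT (Val): third position 4-fold.
Four-fold degenerate third positions: 4.

4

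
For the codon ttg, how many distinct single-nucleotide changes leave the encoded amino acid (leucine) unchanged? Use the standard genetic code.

Position 1: CTG → 1 synonymous.
Position 2: none → 0 synonymous.
Position 3: TTA → 1 synonymous.
Total: 1 + 0 + 1 = 2.

2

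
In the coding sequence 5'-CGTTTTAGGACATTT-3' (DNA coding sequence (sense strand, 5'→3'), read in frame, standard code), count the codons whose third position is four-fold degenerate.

Codon 1 CGT (Arg): third position 4-fold.
Codon 2 TTT (Phe): third position 2-fold.
Codon 3 AGG (Arg): third position 2-fold.
Codon 4 ACA (Thr): third position 4-fold.
Codon 5 TTT (Phe): third position 2-fold.
Four-fold degenerate third positions: 2.

2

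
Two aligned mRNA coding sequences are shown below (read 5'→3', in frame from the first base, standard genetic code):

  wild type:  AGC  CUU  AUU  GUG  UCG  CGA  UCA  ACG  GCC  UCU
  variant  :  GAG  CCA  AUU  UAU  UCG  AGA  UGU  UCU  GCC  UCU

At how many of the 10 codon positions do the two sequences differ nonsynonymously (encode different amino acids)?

5

Codon 1: AGC Ser / GAG Glu — nonsynonymous.
Codon 2: CUU Leu / CCA Pro — nonsynonymous.
Codon 3: AUU Ile / AUU Ile — identical.
Codon 4: GUG Val / UAU Tyr — nonsynonymous.
Codon 5: UCG Ser / UCG Ser — identical.
Codon 6: CGA Arg / AGA Arg — synonymous.
Codon 7: UCA Ser / UGU Cys — nonsynonymous.
Codon 8: ACG Thr / UCU Ser — nonsynonymous.
Codon 9: GCC Ala / GCC Ala — identical.
Codon 10: UCU Ser / UCU Ser — identical.
Nonsynonymous differences: 5.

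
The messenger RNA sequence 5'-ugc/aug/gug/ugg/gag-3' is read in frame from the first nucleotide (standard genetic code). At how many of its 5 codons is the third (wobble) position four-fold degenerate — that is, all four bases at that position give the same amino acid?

Codon 1 UGC (Cys): third position 2-fold.
Codon 2 AUG (Met): third position 1-fold.
Codon 3 GUG (Val): third position 4-fold.
Codon 4 UGG (Trp): third position 1-fold.
Codon 5 GAG (Glu): third position 2-fold.
Four-fold degenerate third positions: 1.

1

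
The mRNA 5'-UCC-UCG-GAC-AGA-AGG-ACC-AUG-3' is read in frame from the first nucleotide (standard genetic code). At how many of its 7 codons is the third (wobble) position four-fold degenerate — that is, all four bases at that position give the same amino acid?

3

Codon 1 UCC (Ser): third position 4-fold.
Codon 2 UCG (Ser): third position 4-fold.
Codon 3 GAC (Asp): third position 2-fold.
Codon 4 AGA (Arg): third position 2-fold.
Codon 5 AGG (Arg): third position 2-fold.
Codon 6 ACC (Thr): third position 4-fold.
Codon 7 AUG (Met): third position 1-fold.
Four-fold degenerate third positions: 3.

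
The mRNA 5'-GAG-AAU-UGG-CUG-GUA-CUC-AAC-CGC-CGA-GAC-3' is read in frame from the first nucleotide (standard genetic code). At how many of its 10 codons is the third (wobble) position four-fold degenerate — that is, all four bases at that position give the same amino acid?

5

Codon 1 GAG (Glu): third position 2-fold.
Codon 2 AAU (Asn): third position 2-fold.
Codon 3 UGG (Trp): third position 1-fold.
Codon 4 CUG (Leu): third position 4-fold.
Codon 5 GUA (Val): third position 4-fold.
Codon 6 CUC (Leu): third position 4-fold.
Codon 7 AAC (Asn): third position 2-fold.
Codon 8 CGC (Arg): third position 4-fold.
Codon 9 CGA (Arg): third position 4-fold.
Codon 10 GAC (Asp): third position 2-fold.
Four-fold degenerate third positions: 5.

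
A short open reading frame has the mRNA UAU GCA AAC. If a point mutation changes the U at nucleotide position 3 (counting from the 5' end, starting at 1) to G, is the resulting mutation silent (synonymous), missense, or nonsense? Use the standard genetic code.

nonsense

Position 3 falls in codon 1: UAU → Tyr.
After the substitution the codon is UAG → Stop.
The new codon is a stop codon, so this is a nonsense mutation.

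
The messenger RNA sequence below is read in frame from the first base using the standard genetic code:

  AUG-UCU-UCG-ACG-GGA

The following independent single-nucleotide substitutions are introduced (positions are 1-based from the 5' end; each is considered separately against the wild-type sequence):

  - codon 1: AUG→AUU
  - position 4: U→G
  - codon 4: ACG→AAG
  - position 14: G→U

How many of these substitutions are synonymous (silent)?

Codon 1: AUG (Met) → AUU (Ile) — missense.
Codon 2: UCU (Ser) → GCU (Ala) — missense.
Codon 4: ACG (Thr) → AAG (Lys) — missense.
Codon 5: GGA (Gly) → GUA (Val) — missense.
Synonymous: 0 of 4.

0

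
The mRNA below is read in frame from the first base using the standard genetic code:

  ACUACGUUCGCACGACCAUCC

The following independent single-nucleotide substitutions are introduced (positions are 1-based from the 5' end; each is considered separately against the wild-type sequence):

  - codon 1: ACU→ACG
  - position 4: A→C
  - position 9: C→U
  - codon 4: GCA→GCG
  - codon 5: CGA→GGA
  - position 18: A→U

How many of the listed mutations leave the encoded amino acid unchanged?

Codon 1: ACU (Thr) → ACG (Thr) — synonymous.
Codon 2: ACG (Thr) → CCG (Pro) — missense.
Codon 3: UUC (Phe) → UUU (Phe) — synonymous.
Codon 4: GCA (Ala) → GCG (Ala) — synonymous.
Codon 5: CGA (Arg) → GGA (Gly) — missense.
Codon 6: CCA (Pro) → CCU (Pro) — synonymous.
Synonymous: 4 of 6.

4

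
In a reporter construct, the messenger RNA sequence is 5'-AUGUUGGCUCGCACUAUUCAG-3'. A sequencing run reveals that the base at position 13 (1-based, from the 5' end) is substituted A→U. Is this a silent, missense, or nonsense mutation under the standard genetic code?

missense

Position 13 falls in codon 5: ACU → Thr.
After the substitution the codon is UCU → Ser.
Thr ≠ Ser, so this is a missense mutation.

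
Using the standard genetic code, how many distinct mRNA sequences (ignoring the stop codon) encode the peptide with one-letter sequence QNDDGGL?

1536

Gln: 2 codons.
Asn: 2 codons.
Asp: 2 codons.
Asp: 2 codons.
Gly: 4 codons.
Gly: 4 codons.
Leu: 6 codons.
2 × 2 × 2 × 2 × 4 × 4 × 6 = 1536.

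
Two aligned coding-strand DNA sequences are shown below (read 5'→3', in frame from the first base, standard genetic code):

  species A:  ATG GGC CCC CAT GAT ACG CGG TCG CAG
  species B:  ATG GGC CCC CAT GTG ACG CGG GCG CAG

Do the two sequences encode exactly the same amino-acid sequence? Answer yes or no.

no

Codon 1: ATG Met / ATG Met — identical.
Codon 2: GGC Gly / GGC Gly — identical.
Codon 3: CCC Pro / CCC Pro — identical.
Codon 4: CAT His / CAT His — identical.
Codon 5: GAT Asp / GTG Val — nonsynonymous.
Codon 6: ACG Thr / ACG Thr — identical.
Codon 7: CGG Arg / CGG Arg — identical.
Codon 8: TCG Ser / GCG Ala — nonsynonymous.
Codon 9: CAG Gln / CAG Gln — identical.
Nonsynonymous differences: 2 → different protein.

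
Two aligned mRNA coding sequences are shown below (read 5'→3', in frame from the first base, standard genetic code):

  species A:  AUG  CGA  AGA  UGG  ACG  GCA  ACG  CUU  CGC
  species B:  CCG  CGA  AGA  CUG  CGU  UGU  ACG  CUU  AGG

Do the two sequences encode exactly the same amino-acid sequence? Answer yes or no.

Codon 1: AUG Met / CCG Pro — nonsynonymous.
Codon 2: CGA Arg / CGA Arg — identical.
Codon 3: AGA Arg / AGA Arg — identical.
Codon 4: UGG Trp / CUG Leu — nonsynonymous.
Codon 5: ACG Thr / CGU Arg — nonsynonymous.
Codon 6: GCA Ala / UGU Cys — nonsynonymous.
Codon 7: ACG Thr / ACG Thr — identical.
Codon 8: CUU Leu / CUU Leu — identical.
Codon 9: CGC Arg / AGG Arg — synonymous.
Nonsynonymous differences: 4 → different protein.

no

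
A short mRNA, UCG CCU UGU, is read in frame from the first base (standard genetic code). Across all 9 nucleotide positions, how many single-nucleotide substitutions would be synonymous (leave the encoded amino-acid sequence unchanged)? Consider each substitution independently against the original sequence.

Codon 1 (UCG, Ser): 3 synonymous substitutions.
Codon 2 (CCU, Pro): 3 synonymous substitutions.
Codon 3 (UGU, Cys): 1 synonymous substitution.
Total: 3 + 3 + 1 = 7.

7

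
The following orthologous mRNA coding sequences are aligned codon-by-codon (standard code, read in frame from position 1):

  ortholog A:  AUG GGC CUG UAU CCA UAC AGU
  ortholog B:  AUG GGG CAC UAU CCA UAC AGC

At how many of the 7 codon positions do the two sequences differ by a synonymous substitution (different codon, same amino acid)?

2

Codon 1: AUG Met / AUG Met — identical.
Codon 2: GGC Gly / GGG Gly — synonymous.
Codon 3: CUG Leu / CAC His — nonsynonymous.
Codon 4: UAU Tyr / UAU Tyr — identical.
Codon 5: CCA Pro / CCA Pro — identical.
Codon 6: UAC Tyr / UAC Tyr — identical.
Codon 7: AGU Ser / AGC Ser — synonymous.
Synonymous differences: 2.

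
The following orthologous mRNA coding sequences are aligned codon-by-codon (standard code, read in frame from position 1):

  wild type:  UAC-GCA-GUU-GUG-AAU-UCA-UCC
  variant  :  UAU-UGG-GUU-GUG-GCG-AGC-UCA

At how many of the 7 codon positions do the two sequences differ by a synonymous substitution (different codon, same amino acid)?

Codon 1: UAC Tyr / UAU Tyr — synonymous.
Codon 2: GCA Ala / UGG Trp — nonsynonymous.
Codon 3: GUU Val / GUU Val — identical.
Codon 4: GUG Val / GUG Val — identical.
Codon 5: AAU Asn / GCG Ala — nonsynonymous.
Codon 6: UCA Ser / AGC Ser — synonymous.
Codon 7: UCC Ser / UCA Ser — synonymous.
Synonymous differences: 3.

3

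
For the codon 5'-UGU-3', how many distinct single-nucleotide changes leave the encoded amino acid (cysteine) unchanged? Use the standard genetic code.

Position 1: none → 0 synonymous.
Position 2: none → 0 synonymous.
Position 3: UGC → 1 synonymous.
Total: 0 + 0 + 1 = 1.

1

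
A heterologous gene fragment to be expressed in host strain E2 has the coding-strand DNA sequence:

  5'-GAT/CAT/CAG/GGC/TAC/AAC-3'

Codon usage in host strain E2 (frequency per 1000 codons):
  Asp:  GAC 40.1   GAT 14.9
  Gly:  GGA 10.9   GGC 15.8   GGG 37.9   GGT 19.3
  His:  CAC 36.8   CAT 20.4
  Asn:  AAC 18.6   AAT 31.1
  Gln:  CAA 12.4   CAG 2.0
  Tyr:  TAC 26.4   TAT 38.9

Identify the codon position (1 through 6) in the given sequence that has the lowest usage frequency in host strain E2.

3

Codon 1 GAT (Asp): 14.9 per 1000.
Codon 2 CAT (His): 20.4 per 1000.
Codon 3 CAG (Gln): 2.0 per 1000.
Codon 4 GGC (Gly): 15.8 per 1000.
Codon 5 TAC (Tyr): 26.4 per 1000.
Codon 6 AAC (Asn): 18.6 per 1000.
Lowest frequency is 2.0 at codon 3.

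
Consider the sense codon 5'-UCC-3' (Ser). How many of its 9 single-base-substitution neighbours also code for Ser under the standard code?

3

Position 1: none → 0 synonymous.
Position 2: none → 0 synonymous.
Position 3: UCU, UCA, UCG → 3 synonymous.
Total: 0 + 0 + 3 = 3.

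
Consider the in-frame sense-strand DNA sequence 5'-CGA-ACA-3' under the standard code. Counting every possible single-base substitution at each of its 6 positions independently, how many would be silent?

7

Codon 1 (CGA, Arg): 4 synonymous substitutions.
Codon 2 (ACA, Thr): 3 synonymous substitutions.
Total: 4 + 3 = 7.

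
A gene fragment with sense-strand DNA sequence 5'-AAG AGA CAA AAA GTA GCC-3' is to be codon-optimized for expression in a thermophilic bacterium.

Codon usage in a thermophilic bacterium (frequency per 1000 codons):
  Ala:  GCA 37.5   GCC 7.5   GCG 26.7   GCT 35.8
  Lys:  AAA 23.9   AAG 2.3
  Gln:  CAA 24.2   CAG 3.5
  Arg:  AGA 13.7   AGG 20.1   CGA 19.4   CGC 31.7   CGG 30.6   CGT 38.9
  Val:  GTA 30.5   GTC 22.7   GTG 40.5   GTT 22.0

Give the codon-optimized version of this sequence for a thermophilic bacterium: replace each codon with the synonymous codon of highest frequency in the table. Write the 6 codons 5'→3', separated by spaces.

AAA CGT CAA AAA GTG GCA

Codon 1 (Lys): best is AAA at 23.9.
Codon 2 (Arg): best is CGT at 38.9.
Codon 3 (Gln): best is CAA at 24.2.
Codon 4 (Lys): best is AAA at 23.9.
Codon 5 (Val): best is GTG at 40.5.
Codon 6 (Ala): best is GCA at 37.5.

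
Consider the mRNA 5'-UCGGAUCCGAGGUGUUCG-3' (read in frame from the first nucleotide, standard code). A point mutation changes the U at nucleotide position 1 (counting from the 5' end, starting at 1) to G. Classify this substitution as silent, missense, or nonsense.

Position 1 falls in codon 1: UCG → Ser.
After the substitution the codon is GCG → Ala.
Ser ≠ Ala, so this is a missense mutation.

missense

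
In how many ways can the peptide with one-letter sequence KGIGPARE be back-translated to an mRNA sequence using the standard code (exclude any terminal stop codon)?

18432

Lys: 2 codons.
Gly: 4 codons.
Ile: 3 codons.
Gly: 4 codons.
Pro: 4 codons.
Ala: 4 codons.
Arg: 6 codons.
Glu: 2 codons.
2 × 4 × 3 × 4 × 4 × 4 × 6 × 2 = 18432.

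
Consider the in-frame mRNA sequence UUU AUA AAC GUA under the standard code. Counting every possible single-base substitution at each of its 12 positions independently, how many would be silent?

Codon 1 (UUU, Phe): 1 synonymous substitution.
Codon 2 (AUA, Ile): 2 synonymous substitutions.
Codon 3 (AAC, Asn): 1 synonymous substitution.
Codon 4 (GUA, Val): 3 synonymous substitutions.
Total: 1 + 2 + 1 + 3 = 7.

7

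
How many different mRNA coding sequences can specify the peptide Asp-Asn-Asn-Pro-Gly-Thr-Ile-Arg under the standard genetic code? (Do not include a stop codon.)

9216

Asp: 2 codons.
Asn: 2 codons.
Asn: 2 codons.
Pro: 4 codons.
Gly: 4 codons.
Thr: 4 codons.
Ile: 3 codons.
Arg: 6 codons.
2 × 2 × 2 × 4 × 4 × 4 × 3 × 6 = 9216.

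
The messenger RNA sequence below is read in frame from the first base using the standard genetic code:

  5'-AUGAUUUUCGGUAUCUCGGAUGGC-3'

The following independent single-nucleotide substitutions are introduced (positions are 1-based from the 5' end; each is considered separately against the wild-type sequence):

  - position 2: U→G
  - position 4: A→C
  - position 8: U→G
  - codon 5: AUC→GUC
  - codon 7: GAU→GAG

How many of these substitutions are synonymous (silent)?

0

Codon 1: AUG (Met) → AGG (Arg) — missense.
Codon 2: AUU (Ile) → CUU (Leu) — missense.
Codon 3: UUC (Phe) → UGC (Cys) — missense.
Codon 5: AUC (Ile) → GUC (Val) — missense.
Codon 7: GAU (Asp) → GAG (Glu) — missense.
Synonymous: 0 of 5.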